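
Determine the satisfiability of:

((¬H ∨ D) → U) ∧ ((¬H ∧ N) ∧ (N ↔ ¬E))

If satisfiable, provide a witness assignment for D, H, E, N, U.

D = True, H = False, E = False, N = True, U = True

  (¬H ∨ D) → U = True
    ¬H ∨ D = True
      ¬H = True
  (¬H ∧ N) ∧ (N ↔ ¬E) = True
    ¬H ∧ N = True
      ¬H = True
    N ↔ ¬E = True
      ¬E = True
Both conjuncts True, so the formula holds.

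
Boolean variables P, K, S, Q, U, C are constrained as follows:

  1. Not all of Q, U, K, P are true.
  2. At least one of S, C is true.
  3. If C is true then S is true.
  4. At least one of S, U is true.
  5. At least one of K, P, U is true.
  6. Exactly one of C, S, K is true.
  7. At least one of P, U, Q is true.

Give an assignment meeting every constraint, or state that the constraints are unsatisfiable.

P=T, K=F, S=T, Q=T, U=F, C=F

  (1) {Q, U, K, P}: 2/4 true — not all ✓
  (2) {S, C}: 1 true — at least one ✓
  (3) C=F ⇒ S: vacuous ✓
  (4) {S, U}: 1 true — at least one ✓
  (5) {K, P, U}: 1 true — at least one ✓
  (6) {C, S, K}: 1 true — exactly one ✓
  (7) {P, U, Q}: 2 true — at least one ✓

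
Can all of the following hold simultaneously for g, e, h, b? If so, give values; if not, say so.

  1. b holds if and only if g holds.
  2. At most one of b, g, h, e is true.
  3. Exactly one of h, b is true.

g=F; e=F; h=T; b=F

  (1) b=F, g=F — same ✓
  (2) {b, g, h, e}: 1 true — at most one ✓
  (3) {h, b}: 1 true — exactly one ✓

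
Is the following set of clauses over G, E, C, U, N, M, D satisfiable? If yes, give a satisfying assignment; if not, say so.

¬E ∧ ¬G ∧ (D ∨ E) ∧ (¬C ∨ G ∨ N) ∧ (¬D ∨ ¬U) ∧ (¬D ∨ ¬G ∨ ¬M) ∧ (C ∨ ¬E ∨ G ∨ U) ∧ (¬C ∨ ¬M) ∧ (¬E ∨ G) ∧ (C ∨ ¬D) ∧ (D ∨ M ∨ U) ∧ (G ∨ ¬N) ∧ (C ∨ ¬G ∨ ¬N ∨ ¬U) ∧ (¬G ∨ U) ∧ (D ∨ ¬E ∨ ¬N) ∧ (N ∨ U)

No satisfying assignment exists.

Case G = True:
  Clause (¬G) is falsified — contradiction.
Case G = False:
  (¬E) forces E = False.
  (D ∨ E) forces D = True.
  (¬D ∨ ¬U) forces U = False.
  (C ∨ ¬D) forces C = True.
  (¬C ∨ G ∨ N) forces N = True.
  Clause (G ∨ ¬N) is falsified — contradiction.
Both cases fail, so the formula is unsatisfiable.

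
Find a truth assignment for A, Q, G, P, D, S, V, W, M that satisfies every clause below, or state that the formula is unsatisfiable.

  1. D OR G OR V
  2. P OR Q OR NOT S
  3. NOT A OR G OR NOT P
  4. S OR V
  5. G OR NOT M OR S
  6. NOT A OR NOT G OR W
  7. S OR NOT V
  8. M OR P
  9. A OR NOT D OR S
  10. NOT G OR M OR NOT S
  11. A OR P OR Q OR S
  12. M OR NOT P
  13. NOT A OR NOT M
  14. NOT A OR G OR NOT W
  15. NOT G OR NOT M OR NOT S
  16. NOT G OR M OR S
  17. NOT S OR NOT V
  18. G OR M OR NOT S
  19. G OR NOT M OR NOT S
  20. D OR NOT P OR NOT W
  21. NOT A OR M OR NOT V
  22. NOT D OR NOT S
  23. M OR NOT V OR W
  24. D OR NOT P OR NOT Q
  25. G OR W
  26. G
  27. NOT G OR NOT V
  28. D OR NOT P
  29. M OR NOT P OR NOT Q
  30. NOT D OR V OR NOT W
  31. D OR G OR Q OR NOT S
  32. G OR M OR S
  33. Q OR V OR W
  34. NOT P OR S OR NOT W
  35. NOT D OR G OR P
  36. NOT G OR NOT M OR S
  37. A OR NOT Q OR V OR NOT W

No satisfying assignment exists.

Case G = True:
  (NOT G OR NOT V) forces V = False.
  (S OR V) forces S = True.
  (NOT G OR M OR NOT S) forces M = True.
  Clause (NOT G OR NOT M OR NOT S) is falsified — contradiction.
Case G = False:
  Clause (G) is falsified — contradiction.
Both cases fail, so the formula is unsatisfiable.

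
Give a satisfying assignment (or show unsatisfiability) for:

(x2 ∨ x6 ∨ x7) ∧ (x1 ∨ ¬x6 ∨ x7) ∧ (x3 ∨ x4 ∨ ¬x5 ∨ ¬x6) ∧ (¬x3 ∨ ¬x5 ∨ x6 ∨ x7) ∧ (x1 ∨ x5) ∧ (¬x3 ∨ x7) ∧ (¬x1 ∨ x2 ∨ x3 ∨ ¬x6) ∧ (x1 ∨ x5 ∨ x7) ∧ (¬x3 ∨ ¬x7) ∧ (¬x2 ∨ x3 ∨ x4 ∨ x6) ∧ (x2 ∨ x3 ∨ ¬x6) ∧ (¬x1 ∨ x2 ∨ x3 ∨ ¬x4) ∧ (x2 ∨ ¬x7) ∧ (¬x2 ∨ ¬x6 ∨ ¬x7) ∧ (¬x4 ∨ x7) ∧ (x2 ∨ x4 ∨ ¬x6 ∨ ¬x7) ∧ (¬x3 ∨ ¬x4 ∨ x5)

Set x1 = True.
Try x2 = False:
  (x2 ∨ ¬x7) forces x7 = False.
  (x2 ∨ x6 ∨ x7) forces x6 = True.
  (¬x3 ∨ x7) forces x3 = False.
  clause (¬x1 ∨ x2 ∨ x3 ∨ ¬x6) is falsified — backtrack.
So x2 = True.
Try x3 = True:
  (¬x3 ∨ x7) forces x7 = True.
  clause (¬x3 ∨ ¬x7) is falsified — backtrack.
So x3 = False.
Set x4 = True.
  then (¬x4 ∨ x7) forces x7 = True.
  then (¬x2 ∨ ¬x6 ∨ ¬x7) forces x6 = False.
Set x5 = True.
All clauses satisfied.

x1 = True, x2 = True, x3 = False, x4 = True, x5 = True, x6 = False, x7 = True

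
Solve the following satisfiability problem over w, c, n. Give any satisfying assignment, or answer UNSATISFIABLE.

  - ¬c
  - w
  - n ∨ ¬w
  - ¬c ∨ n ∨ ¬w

w=T; c=F; n=T

Unit clause (¬c) forces c = False.
Unit clause (w) forces w = True.
In (n ∨ ¬w) only n is left, so n = True.
Check each clause:
  (¬c): ¬c holds.
  (w): w holds.
  (n ∨ ¬w): n holds.
  (¬c ∨ n ∨ ¬w): ¬c holds.
All clauses satisfied.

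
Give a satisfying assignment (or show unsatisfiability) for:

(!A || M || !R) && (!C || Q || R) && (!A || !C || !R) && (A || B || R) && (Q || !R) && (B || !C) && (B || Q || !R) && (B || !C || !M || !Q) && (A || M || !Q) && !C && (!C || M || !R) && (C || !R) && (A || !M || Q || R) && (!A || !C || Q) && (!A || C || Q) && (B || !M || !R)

A: True, M: False, C: False, R: False, Q: True, B: True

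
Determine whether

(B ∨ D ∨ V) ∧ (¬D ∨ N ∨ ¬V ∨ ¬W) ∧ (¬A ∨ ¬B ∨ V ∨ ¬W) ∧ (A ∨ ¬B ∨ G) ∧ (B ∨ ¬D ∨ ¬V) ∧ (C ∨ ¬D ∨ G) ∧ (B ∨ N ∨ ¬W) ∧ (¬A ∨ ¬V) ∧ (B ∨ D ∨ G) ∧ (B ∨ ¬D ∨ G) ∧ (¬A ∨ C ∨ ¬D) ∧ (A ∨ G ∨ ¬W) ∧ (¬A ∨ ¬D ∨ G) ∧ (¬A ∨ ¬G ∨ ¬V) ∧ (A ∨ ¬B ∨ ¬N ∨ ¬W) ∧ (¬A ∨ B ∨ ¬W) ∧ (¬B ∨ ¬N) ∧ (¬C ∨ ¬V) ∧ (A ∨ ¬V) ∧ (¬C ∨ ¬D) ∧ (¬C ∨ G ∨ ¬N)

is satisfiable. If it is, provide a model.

W=F, N=F, C=F, G=F, D=F, B=T, A=T, V=F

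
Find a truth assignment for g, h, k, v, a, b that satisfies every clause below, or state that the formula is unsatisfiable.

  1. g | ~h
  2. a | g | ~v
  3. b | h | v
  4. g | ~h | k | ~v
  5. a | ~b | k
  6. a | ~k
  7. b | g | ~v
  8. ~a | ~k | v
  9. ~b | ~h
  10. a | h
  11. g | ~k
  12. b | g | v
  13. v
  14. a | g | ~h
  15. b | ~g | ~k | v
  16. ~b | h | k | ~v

Unit clause (v) forces v = True.
Try g = False:
  (g | ~h) forces h = False.
  (a | g | ~v) forces a = True.
  (b | g | ~v) forces b = True.
  (g | ~k) forces k = False.
  clause (~b | h | k | ~v) is falsified — backtrack.
So g = True.
Set h = False.
  then (a | h) forces a = True.
Set k = False.
  then (~b | h | k | ~v) forces b = False.
All clauses satisfied.

g = True; h = False; k = False; v = True; a = True; b = False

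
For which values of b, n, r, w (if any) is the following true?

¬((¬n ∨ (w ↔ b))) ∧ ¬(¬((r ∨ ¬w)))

b = True, n = True, r = False, w = False

  ¬((¬n ∨ (w ↔ b))) = True
    ¬n ∨ (w ↔ b) = False
      ¬n = False
      w ↔ b = False
  ¬(¬((r ∨ ¬w))) = True
    ¬((r ∨ ¬w)) = False
      r ∨ ¬w = True
        ¬w = True
Both conjuncts True, so the formula holds.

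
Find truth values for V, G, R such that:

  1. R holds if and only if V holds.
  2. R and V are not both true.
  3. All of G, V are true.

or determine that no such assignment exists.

Case V = True:
  (1) with V=T forces R = True.
  Constraint (2) is violated (R=T, V=T) — contradiction.
Case V = False:
  Constraint (3) is violated (V=F) — contradiction.
Both cases fail — unsatisfiable.

Unsatisfiable — no assignment works.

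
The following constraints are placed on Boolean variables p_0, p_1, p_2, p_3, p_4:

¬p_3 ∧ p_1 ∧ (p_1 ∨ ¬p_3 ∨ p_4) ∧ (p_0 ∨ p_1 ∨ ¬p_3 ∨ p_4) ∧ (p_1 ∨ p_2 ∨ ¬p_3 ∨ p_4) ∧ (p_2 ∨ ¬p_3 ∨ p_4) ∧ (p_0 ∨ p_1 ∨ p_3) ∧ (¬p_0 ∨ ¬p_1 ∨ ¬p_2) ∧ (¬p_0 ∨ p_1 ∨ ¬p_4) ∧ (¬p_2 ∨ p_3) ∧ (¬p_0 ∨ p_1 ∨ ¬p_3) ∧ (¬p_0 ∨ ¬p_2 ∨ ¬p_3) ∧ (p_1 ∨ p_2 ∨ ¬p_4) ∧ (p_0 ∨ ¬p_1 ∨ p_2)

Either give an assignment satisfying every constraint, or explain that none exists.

Unit clause (¬p_3) forces p_3 = False.
Unit clause (p_1) forces p_1 = True.
In (¬p_2 ∨ p_3) only ¬p_2 is left, so p_2 = False.
In (p_0 ∨ ¬p_1 ∨ p_2) only p_0 is left, so p_0 = True.
Set p_4 = False.
All clauses satisfied.

p_0 = True, p_1 = True, p_2 = False, p_3 = False, p_4 = False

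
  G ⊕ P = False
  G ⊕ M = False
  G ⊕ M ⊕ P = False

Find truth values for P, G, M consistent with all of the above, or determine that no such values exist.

P=F; G=F; M=F

G ⊕ P = F ⊕ F = False ✓
G ⊕ M = F ⊕ F = False ✓
G ⊕ M ⊕ P = F ⊕ F ⊕ F = False ✓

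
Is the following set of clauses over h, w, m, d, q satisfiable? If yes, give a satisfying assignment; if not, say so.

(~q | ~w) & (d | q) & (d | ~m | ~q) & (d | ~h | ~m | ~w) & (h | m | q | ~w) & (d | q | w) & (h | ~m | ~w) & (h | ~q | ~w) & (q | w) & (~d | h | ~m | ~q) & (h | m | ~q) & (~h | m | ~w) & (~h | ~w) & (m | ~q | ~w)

h: True; w: False; m: False; d: False; q: True

Set h = True.
  then (~h | ~w) forces w = False.
  then (q | w) forces q = True.
Set m = False.
Set d = False.
All clauses satisfied.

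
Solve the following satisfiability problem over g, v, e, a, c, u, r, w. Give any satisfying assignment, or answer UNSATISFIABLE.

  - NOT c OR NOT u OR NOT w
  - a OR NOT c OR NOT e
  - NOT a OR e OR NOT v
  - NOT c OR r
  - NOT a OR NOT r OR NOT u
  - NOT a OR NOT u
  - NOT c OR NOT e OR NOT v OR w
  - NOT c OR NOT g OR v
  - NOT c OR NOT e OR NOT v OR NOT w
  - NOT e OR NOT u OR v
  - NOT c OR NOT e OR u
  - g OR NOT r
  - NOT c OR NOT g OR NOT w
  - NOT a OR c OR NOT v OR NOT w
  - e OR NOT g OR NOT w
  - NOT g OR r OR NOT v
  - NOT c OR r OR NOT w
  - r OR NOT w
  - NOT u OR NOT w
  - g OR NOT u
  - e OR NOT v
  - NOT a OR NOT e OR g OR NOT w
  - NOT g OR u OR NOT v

g: True, v: False, e: True, a: True, c: False, u: False, r: True, w: False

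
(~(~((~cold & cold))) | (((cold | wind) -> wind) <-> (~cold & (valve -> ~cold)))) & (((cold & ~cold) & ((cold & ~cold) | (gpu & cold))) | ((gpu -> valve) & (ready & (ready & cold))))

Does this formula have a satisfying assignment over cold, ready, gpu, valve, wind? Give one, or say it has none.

cold = True, ready = True, gpu = True, valve = True, wind = False

  ~(~((~cold & cold))) | (((cold | wind) -> wind) <-> (~cold & (valve -> ~cold))) = True
    ~(~((~cold & cold))) = False
      ~((~cold & cold)) = True
        ~cold & cold = False
          ~cold = False
    ((cold | wind) -> wind) <-> (~cold & (valve -> ~cold)) = True
      (cold | wind) -> wind = False
        cold | wind = True
      ~cold & (valve -> ~cold) = False
        ~cold = False
        valve -> ~cold = False
          ~cold = False
  ((cold & ~cold) & ((cold & ~cold) | (gpu & cold))) | ((gpu -> valve) & (ready & (ready & cold))) = True
    (cold & ~cold) & ((cold & ~cold) | (gpu & cold)) = False
      cold & ~cold = False
        ~cold = False
      (cold & ~cold) | (gpu & cold) = True
        cold & ~cold = False
          ~cold = False
        gpu & cold = True
    (gpu -> valve) & (ready & (ready & cold)) = True
      gpu -> valve = True
      ready & (ready & cold) = True
        ready & cold = True
Both conjuncts True, so the formula holds.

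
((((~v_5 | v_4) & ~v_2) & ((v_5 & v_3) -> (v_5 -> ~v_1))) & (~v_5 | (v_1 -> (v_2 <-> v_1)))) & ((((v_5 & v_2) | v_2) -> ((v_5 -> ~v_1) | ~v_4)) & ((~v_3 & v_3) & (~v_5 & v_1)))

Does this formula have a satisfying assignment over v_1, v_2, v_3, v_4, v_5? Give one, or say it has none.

UNSATISFIABLE

Case v_3 = True: the conjunct ~v_3 is False.
Case v_3 = False: the conjunct v_3 is False.
Both cases fail — unsatisfiable.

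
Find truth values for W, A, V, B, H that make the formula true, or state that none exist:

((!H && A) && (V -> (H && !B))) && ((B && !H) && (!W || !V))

W: True, A: True, V: False, B: True, H: False

  (!H && A) && (V -> (H && !B)) = True
    !H && A = True
      !H = True
    V -> (H && !B) = True
      H && !B = False
        !B = False
  (B && !H) && (!W || !V) = True
    B && !H = True
      !H = True
    !W || !V = True
      !W = False
      !V = True
Both conjuncts True, so the formula holds.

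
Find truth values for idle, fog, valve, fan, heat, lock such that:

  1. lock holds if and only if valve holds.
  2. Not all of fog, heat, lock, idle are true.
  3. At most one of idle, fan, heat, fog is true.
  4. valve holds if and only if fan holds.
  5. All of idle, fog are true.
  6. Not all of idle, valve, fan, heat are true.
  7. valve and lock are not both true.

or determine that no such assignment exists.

Case fog = True:
  (3) with fog=T forces idle = False.
  Constraint (5) is violated (idle=F) — contradiction.
Case fog = False:
  Constraint (5) is violated (fog=F) — contradiction.
Both cases fail — unsatisfiable.

Unsatisfiable — no assignment works.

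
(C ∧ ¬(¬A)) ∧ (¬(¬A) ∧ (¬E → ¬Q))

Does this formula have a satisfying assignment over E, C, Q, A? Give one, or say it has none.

E = False, C = True, Q = False, A = True

  C ∧ ¬(¬A) = True
    ¬(¬A) = True
      ¬A = False
  ¬(¬A) ∧ (¬E → ¬Q) = True
    ¬(¬A) = True
      ¬A = False
    ¬E → ¬Q = True
      ¬E = True
      ¬Q = True
Both conjuncts True, so the formula holds.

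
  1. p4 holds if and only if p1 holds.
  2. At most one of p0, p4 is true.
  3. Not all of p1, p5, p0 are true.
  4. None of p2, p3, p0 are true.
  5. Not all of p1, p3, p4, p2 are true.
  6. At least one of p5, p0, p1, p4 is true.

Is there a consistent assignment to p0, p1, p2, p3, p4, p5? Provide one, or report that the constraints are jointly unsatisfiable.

p0=F, p1=T, p2=F, p3=F, p4=T, p5=F

  (1) p4=T, p1=T — same ✓
  (2) {p0, p4}: 1 true — at most one ✓
  (3) {p1, p5, p0}: 1/3 true — not all ✓
  (4) {p2, p3, p0}: 0 true — none ✓
  (5) {p1, p3, p4, p2}: 2/4 true — not all ✓
  (6) {p5, p0, p1, p4}: 2 true — at least one ✓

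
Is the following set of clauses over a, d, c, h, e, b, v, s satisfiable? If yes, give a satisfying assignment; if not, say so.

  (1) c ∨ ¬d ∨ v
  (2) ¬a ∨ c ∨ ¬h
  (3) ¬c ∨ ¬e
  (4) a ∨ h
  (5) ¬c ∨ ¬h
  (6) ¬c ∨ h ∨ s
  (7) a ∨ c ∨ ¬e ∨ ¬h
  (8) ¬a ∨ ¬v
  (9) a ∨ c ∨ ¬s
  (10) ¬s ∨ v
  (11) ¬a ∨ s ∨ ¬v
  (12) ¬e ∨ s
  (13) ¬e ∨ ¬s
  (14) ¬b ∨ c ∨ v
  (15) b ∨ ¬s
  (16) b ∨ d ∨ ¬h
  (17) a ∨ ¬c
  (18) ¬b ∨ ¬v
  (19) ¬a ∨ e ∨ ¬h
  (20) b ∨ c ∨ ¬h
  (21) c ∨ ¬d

Set a = True.
  then (¬a ∨ ¬v) forces v = False.
  then (¬s ∨ v) forces s = False.
  then (¬e ∨ s) forces e = False.
  then (¬a ∨ e ∨ ¬h) forces h = False.
  then (¬c ∨ h ∨ s) forces c = False.
  then (¬b ∨ c ∨ v) forces b = False.
  then (c ∨ ¬d) forces d = False.
All clauses satisfied.

a = True, d = False, c = False, h = False, e = False, b = False, v = False, s = False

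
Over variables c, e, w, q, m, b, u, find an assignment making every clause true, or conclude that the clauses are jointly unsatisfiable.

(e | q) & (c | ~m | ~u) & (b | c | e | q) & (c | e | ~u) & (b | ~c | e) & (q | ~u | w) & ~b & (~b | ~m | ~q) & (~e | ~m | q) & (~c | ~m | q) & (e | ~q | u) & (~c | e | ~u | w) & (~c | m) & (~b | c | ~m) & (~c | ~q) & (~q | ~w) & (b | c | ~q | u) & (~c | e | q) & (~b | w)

c = False, e = True, w = True, q = False, m = False, b = False, u = True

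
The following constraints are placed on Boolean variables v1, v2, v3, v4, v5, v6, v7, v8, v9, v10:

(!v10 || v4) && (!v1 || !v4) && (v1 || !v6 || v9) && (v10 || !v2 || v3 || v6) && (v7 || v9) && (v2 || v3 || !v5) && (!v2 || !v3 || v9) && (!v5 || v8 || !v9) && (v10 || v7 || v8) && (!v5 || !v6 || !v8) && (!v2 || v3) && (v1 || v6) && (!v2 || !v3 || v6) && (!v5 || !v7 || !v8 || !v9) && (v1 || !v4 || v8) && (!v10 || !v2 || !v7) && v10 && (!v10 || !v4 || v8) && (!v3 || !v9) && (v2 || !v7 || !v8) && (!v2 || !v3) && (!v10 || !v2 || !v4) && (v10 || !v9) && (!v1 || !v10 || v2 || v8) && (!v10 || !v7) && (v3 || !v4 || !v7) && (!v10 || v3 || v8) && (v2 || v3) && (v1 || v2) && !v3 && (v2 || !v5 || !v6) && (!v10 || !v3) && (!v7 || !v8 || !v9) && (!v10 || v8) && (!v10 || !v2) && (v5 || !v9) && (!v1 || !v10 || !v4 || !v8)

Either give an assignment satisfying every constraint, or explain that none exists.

Case v3 = True:
  Clause (!v3) is falsified — contradiction.
Case v3 = False:
  (!v2 || v3) forces v2 = False.
  Clause (v2 || v3) is falsified — contradiction.
Both cases fail, so the formula is unsatisfiable.

UNSATISFIABLE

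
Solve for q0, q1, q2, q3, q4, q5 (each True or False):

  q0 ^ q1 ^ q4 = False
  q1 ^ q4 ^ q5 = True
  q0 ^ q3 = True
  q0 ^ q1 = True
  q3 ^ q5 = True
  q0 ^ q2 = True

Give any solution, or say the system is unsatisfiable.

The formula is unsatisfiable.

Adding constraints 1, 2, 3, 5 mod 2: every variable appears an even number of times on the left, so the left side is 0.
But the right sides sum to 1 (mod 2). 0 ≠ 1 — the system is inconsistent.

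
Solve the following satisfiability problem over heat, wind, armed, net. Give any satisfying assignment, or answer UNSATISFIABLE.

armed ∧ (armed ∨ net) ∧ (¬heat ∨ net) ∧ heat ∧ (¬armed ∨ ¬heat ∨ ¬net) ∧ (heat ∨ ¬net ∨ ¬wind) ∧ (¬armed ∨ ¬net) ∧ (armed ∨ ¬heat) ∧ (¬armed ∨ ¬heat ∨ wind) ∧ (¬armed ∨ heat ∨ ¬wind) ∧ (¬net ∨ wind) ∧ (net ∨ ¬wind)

Case heat = True:
  (armed) forces armed = True.
  (¬heat ∨ net) forces net = True.
  Clause (¬armed ∨ ¬heat ∨ ¬net) is falsified — contradiction.
Case heat = False:
  Clause (heat) is falsified — contradiction.
Both cases fail, so the formula is unsatisfiable.

No satisfying assignment exists.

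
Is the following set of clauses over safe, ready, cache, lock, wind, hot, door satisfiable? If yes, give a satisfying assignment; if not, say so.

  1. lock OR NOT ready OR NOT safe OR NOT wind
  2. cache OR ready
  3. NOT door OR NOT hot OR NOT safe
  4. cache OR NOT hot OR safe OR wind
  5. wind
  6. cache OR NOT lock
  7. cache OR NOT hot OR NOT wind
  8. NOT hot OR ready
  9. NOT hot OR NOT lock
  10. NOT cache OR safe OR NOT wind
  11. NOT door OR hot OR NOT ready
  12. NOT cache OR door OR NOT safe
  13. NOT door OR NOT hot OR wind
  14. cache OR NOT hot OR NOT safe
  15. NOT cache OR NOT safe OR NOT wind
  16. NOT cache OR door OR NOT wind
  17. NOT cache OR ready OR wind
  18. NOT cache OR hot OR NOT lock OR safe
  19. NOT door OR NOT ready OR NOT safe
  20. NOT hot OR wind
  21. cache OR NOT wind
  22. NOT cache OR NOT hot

Unsatisfiable

Case wind = True:
  (cache OR NOT wind) forces cache = True.
  (NOT cache OR safe OR NOT wind) forces safe = True.
  Clause (NOT cache OR NOT safe OR NOT wind) is falsified — contradiction.
Case wind = False:
  Clause (wind) is falsified — contradiction.
Both cases fail, so the formula is unsatisfiable.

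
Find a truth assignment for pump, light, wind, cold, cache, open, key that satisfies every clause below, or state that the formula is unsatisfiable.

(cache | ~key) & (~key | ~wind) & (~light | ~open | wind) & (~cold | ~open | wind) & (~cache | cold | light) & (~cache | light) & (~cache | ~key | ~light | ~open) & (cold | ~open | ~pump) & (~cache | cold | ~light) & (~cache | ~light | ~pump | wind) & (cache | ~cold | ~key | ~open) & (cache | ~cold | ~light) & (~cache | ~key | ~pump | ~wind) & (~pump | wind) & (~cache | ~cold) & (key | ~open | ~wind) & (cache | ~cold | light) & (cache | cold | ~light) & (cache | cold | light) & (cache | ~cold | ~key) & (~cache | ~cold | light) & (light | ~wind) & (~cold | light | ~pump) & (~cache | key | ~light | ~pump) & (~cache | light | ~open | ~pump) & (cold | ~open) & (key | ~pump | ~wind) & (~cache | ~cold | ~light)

Unsatisfiable — no assignment works.

Case cache = True:
  (~cache | light) forces light = True.
  (~cache | cold | ~light) forces cold = True.
  Clause (~cache | ~cold) is falsified — contradiction.
Case cache = False:
  (cache | ~key) forces key = False.
  If cold = True:
    (cache | ~cold | ~light) forces light = False.
    clause (cache | ~cold | light) is falsified.
  If cold = False:
    (cache | cold | ~light) forces light = False.
    clause (cache | cold | light) is falsified.
  Every sub-case reaches a contradiction.
Both cases fail, so the formula is unsatisfiable.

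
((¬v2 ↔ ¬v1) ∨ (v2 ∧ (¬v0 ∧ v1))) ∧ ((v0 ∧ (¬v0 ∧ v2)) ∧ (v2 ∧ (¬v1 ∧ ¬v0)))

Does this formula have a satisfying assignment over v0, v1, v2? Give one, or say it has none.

No satisfying assignment exists.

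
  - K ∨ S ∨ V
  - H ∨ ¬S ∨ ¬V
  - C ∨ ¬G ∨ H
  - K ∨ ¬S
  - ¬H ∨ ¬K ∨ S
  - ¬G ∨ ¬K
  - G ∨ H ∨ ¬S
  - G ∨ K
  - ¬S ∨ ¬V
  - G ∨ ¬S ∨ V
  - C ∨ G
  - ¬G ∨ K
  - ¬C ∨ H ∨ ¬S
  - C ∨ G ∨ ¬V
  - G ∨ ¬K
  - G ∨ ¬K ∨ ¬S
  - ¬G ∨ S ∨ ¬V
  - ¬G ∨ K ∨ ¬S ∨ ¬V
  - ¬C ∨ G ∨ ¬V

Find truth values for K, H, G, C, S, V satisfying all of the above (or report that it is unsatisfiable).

Case G = True:
  (¬G ∨ ¬K) forces K = False.
  Clause (¬G ∨ K) is falsified — contradiction.
Case G = False:
  (G ∨ K) forces K = True.
  Clause (G ∨ ¬K) is falsified — contradiction.
Both cases fail, so the formula is unsatisfiable.

Unsatisfiable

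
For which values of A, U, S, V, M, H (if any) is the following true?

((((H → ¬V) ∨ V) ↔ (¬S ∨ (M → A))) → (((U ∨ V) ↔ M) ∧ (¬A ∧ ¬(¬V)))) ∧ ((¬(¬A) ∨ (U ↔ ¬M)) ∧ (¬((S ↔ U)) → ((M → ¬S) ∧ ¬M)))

A: False, U: False, S: False, V: True, M: True, H: True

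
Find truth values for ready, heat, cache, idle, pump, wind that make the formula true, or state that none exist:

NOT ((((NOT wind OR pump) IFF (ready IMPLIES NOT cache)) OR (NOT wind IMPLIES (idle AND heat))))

ready = True, heat = True, cache = True, idle = False, pump = False, wind = False

  NOT ((((NOT wind OR pump) IFF (ready IMPLIES NOT cache)) OR (NOT wind IMPLIES (idle AND heat)))) = True
    ((NOT wind OR pump) IFF (ready IMPLIES NOT cache)) OR (NOT wind IMPLIES (idle AND heat)) = False
      (NOT wind OR pump) IFF (ready IMPLIES NOT cache) = False
        NOT wind OR pump = True
          NOT wind = True
        ready IMPLIES NOT cache = False
          NOT cache = False
      NOT wind IMPLIES (idle AND heat) = False
        NOT wind = True
        idle AND heat = False
The formula evaluates to True.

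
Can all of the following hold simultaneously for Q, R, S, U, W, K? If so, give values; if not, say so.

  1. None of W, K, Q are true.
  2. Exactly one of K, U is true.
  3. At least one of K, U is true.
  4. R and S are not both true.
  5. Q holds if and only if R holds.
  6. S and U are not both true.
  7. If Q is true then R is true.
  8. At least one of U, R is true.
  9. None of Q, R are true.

Q=F, R=F, S=F, U=T, W=F, K=F

  (1) {W, K, Q}: 0 true — none ✓
  (2) {K, U}: 1 true — exactly one ✓
  (3) {K, U}: 1 true — at least one ✓
  (4) R=F, S=F — not both ✓
  (5) Q=F, R=F — same ✓
  (6) S=F, U=T — not both ✓
  (7) Q=F ⇒ R: vacuous ✓
  (8) {U, R}: 1 true — at least one ✓
  (9) {Q, R}: 0 true — none ✓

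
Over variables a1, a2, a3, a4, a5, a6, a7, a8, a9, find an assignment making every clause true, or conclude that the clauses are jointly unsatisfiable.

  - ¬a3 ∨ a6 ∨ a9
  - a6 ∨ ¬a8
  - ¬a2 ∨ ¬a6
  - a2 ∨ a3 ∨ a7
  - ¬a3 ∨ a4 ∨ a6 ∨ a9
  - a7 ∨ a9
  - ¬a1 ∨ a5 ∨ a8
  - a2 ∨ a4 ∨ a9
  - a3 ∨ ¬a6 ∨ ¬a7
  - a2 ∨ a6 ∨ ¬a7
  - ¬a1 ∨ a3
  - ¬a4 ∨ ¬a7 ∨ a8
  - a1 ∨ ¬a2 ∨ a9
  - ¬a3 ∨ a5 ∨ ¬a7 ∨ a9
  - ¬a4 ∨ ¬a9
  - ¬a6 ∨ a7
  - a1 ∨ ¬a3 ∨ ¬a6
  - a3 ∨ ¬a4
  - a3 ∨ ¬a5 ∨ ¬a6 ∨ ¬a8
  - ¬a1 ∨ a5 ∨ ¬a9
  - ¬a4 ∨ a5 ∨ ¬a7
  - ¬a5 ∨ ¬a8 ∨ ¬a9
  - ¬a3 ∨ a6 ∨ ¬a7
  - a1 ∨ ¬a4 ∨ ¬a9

a1 = True, a2 = False, a3 = True, a4 = False, a5 = True, a6 = True, a7 = True, a8 = False, a9 = True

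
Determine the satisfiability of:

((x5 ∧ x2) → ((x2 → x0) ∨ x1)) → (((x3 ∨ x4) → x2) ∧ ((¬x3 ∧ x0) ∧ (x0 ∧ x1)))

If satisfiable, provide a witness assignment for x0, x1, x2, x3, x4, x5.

x0 = True; x1 = True; x2 = True; x3 = False; x4 = False; x5 = False

  ((x5 ∧ x2) → ((x2 → x0) ∨ x1)) → (((x3 ∨ x4) → x2) ∧ ((¬x3 ∧ x0) ∧ (x0 ∧ x1))) = True
    (x5 ∧ x2) → ((x2 → x0) ∨ x1) = True
      x5 ∧ x2 = False
      (x2 → x0) ∨ x1 = True
        x2 → x0 = True
    ((x3 ∨ x4) → x2) ∧ ((¬x3 ∧ x0) ∧ (x0 ∧ x1)) = True
      (x3 ∨ x4) → x2 = True
        x3 ∨ x4 = False
      (¬x3 ∧ x0) ∧ (x0 ∧ x1) = True
        ¬x3 ∧ x0 = True
          ¬x3 = True
        x0 ∧ x1 = True
The formula evaluates to True.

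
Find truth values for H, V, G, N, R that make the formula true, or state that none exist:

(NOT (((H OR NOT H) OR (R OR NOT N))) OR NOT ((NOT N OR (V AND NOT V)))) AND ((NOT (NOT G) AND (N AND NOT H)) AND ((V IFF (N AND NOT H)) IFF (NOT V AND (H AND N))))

H: False, V: False, G: True, N: True, R: False

  NOT (((H OR NOT H) OR (R OR NOT N))) OR NOT ((NOT N OR (V AND NOT V))) = True
    NOT (((H OR NOT H) OR (R OR NOT N))) = False
      (H OR NOT H) OR (R OR NOT N) = True
        H OR NOT H = True
          NOT H = True
        R OR NOT N = False
          NOT N = False
    NOT ((NOT N OR (V AND NOT V))) = True
      NOT N OR (V AND NOT V) = False
        NOT N = False
        V AND NOT V = False
          NOT V = True
  (NOT (NOT G) AND (N AND NOT H)) AND ((V IFF (N AND NOT H)) IFF (NOT V AND (H AND N))) = True
    NOT (NOT G) AND (N AND NOT H) = True
      NOT (NOT G) = True
        NOT G = False
      N AND NOT H = True
        NOT H = True
    (V IFF (N AND NOT H)) IFF (NOT V AND (H AND N)) = True
      V IFF (N AND NOT H) = False
        N AND NOT H = True
          NOT H = True
      NOT V AND (H AND N) = False
        NOT V = True
        H AND N = False
Both conjuncts True, so the formula holds.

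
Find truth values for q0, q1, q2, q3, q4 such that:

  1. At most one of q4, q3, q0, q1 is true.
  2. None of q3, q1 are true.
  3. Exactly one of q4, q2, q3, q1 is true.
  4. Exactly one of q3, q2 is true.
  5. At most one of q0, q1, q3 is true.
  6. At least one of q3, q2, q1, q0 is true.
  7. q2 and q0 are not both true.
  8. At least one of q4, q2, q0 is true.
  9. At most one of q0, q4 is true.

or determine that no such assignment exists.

q0: False, q1: False, q2: True, q3: False, q4: False

  (1) {q4, q3, q0, q1}: 0 true — at most one ✓
  (2) {q3, q1}: 0 true — none ✓
  (3) {q4, q2, q3, q1}: 1 true — exactly one ✓
  (4) {q3, q2}: 1 true — exactly one ✓
  (5) {q0, q1, q3}: 0 true — at most one ✓
  (6) {q3, q2, q1, q0}: 1 true — at least one ✓
  (7) q2=T, q0=F — not both ✓
  (8) {q4, q2, q0}: 1 true — at least one ✓
  (9) {q0, q4}: 0 true — at most one ✓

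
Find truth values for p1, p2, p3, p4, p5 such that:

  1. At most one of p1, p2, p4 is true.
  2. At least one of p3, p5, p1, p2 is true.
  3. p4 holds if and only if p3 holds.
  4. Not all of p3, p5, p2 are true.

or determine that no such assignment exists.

p1 = False, p2 = False, p3 = True, p4 = True, p5 = True

  (1) {p1, p2, p4}: 1 true — at most one ✓
  (2) {p3, p5, p1, p2}: 2 true — at least one ✓
  (3) p4=T, p3=T — same ✓
  (4) {p3, p5, p2}: 2/3 true — not all ✓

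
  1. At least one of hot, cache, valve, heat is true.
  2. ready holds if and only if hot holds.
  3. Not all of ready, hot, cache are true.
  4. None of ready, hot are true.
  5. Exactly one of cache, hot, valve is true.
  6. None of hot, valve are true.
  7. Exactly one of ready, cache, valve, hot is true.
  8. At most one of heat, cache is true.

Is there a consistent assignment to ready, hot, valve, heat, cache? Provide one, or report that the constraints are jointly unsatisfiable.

ready = False; hot = False; valve = False; heat = False; cache = True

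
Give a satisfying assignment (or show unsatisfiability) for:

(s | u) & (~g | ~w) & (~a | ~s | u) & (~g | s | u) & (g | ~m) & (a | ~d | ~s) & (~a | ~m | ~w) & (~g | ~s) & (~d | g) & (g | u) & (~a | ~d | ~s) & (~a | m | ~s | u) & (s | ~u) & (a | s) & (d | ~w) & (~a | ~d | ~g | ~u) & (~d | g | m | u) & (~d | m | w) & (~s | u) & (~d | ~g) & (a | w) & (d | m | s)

a: True, d: False, w: False, u: True, g: False, m: False, s: True

Set a = True.
Try d = True:
  (~d | g) forces g = True.
  clause (~d | ~g) is falsified — backtrack.
So d = False.
  then (d | ~w) forces w = False.
Set u = True.
  then (s | ~u) forces s = True.
  then (~g | ~s) forces g = False.
  then (g | ~m) forces m = False.
All clauses satisfied.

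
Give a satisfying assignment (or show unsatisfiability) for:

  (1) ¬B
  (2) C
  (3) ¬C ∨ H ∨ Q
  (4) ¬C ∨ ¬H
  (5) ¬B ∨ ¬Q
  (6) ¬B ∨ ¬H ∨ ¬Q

C: True, Q: True, H: False, B: False

Unit clause (¬B) forces B = False.
Unit clause (C) forces C = True.
In (¬C ∨ ¬H) only ¬H is left, so H = False.
In (¬C ∨ H ∨ Q) only Q is left, so Q = True.
Check each clause:
  (¬B): ¬B holds.
  (C): C holds.
  (¬C ∨ H ∨ Q): Q holds.
  (¬C ∨ ¬H): ¬H holds.
  (¬B ∨ ¬Q): ¬B holds.
  (¬B ∨ ¬H ∨ ¬Q): ¬B holds.
All clauses satisfied.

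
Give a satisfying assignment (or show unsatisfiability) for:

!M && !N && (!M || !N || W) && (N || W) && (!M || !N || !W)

W = True, N = False, M = False

Unit clause (!M) forces M = False.
Unit clause (!N) forces N = False.
In (N || W) only W is left, so W = True.
Check each clause:
  (!M): !M holds.
  (!N): !N holds.
  (!M || !N || W): !M holds.
  (N || W): W holds.
  (!M || !N || !W): !M holds.
All clauses satisfied.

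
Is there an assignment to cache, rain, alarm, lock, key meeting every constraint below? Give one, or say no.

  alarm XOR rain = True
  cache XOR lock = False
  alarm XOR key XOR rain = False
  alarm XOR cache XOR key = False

cache=T, rain=T, alarm=F, lock=T, key=T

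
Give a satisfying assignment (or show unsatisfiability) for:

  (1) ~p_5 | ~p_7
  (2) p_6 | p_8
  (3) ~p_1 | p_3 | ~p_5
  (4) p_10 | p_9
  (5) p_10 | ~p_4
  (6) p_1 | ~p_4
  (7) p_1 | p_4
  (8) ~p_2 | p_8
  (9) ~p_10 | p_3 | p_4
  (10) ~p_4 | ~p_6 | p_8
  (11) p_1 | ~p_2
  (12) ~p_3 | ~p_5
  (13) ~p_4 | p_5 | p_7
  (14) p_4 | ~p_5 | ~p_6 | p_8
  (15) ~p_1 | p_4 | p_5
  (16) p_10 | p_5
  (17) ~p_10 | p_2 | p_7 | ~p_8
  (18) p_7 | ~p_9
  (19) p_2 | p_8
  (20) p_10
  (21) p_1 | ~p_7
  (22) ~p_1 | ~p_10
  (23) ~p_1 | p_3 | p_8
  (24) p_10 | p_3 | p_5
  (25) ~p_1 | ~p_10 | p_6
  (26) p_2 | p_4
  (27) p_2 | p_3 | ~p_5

Case p_1 = True:
  (p_10) forces p_10 = True.
  Clause (~p_1 | ~p_10) is falsified — contradiction.
Case p_1 = False:
  (p_1 | ~p_4) forces p_4 = False.
  Clause (p_1 | p_4) is falsified — contradiction.
Both cases fail, so the formula is unsatisfiable.

No satisfying assignment exists.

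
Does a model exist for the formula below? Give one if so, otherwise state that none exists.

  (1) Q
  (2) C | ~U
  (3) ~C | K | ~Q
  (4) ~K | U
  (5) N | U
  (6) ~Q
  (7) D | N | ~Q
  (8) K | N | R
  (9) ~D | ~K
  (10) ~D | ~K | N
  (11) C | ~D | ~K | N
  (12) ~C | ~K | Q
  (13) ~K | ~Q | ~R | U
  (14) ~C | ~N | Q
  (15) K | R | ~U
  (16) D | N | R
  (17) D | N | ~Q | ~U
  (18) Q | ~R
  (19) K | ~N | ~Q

Case Q = True:
  Clause (~Q) is falsified — contradiction.
Case Q = False:
  Clause (Q) is falsified — contradiction.
Both cases fail, so the formula is unsatisfiable.

The formula is unsatisfiable.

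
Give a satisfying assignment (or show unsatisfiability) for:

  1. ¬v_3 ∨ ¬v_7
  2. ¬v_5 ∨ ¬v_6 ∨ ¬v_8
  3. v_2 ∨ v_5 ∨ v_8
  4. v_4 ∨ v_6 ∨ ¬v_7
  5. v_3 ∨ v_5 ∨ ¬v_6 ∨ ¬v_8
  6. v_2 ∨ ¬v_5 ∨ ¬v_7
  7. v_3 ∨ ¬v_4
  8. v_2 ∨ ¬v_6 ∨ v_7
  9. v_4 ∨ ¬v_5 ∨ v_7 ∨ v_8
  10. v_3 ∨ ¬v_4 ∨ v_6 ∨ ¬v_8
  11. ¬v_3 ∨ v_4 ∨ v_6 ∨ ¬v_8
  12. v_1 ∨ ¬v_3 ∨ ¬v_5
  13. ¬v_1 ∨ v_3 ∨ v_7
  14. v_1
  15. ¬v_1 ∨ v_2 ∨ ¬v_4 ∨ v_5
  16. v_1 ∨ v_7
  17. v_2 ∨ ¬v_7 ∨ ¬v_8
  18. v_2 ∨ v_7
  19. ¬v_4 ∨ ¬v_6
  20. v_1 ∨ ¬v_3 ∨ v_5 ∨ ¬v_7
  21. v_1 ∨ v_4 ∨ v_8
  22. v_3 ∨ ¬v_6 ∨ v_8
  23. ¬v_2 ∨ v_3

v_1 = True, v_2 = True, v_3 = True, v_4 = True, v_5 = True, v_6 = False, v_7 = False, v_8 = False

Unit clause (v_1) forces v_1 = True.
Try v_2 = False:
  (v_2 ∨ v_7) forces v_7 = True.
  (¬v_3 ∨ ¬v_7) forces v_3 = False.
  (v_2 ∨ ¬v_5 ∨ ¬v_7) forces v_5 = False.
  (v_2 ∨ v_5 ∨ v_8) forces v_8 = True.
  clause (v_2 ∨ ¬v_7 ∨ ¬v_8) is falsified — backtrack.
So v_2 = True.
  then (¬v_2 ∨ v_3) forces v_3 = True.
  then (¬v_3 ∨ ¬v_7) forces v_7 = False.
Set v_4 = True.
  then (¬v_4 ∨ ¬v_6) forces v_6 = False.
Set v_5 = True.
Set v_8 = False.
All clauses satisfied.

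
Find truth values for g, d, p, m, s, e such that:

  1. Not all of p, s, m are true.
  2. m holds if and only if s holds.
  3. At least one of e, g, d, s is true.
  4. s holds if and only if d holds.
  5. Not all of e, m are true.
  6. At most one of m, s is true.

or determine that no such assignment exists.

g = False; d = False; p = False; m = False; s = False; e = True

  (1) {p, s, m}: 0/3 true — not all ✓
  (2) m=F, s=F — same ✓
  (3) {e, g, d, s}: 1 true — at least one ✓
  (4) s=F, d=F — same ✓
  (5) {e, m}: 1/2 true — not all ✓
  (6) {m, s}: 0 true — at most one ✓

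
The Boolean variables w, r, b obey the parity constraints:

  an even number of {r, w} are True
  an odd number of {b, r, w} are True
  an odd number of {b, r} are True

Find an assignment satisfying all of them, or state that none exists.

w: False; r: False; b: True

{r, w}: 0 true → even ✓
{b, r, w}: 1 true → odd ✓
{b, r}: 1 true → odd ✓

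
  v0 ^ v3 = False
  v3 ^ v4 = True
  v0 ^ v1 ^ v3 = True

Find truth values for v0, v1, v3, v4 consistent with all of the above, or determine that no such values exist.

v0 = True, v1 = True, v3 = True, v4 = False

v0 ^ v3 = T ^ T = False ✓
v3 ^ v4 = T ^ F = True ✓
v0 ^ v1 ^ v3 = T ^ T ^ T = True ✓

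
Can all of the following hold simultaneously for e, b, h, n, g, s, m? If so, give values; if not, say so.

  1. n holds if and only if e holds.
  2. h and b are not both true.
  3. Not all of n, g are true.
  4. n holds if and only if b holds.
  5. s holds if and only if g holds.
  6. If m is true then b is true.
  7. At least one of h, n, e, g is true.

e=T; b=T; h=F; n=T; g=F; s=F; m=T

  (1) n=T, e=T — same ✓
  (2) h=F, b=T — not both ✓
  (3) {n, g}: 1/2 true — not all ✓
  (4) n=T, b=T — same ✓
  (5) s=F, g=F — same ✓
  (6) m=T ⇒ b: T ✓
  (7) {h, n, e, g}: 2 true — at least one ✓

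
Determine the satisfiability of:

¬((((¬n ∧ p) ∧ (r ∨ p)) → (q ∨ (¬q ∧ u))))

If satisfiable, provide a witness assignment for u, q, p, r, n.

u: False, q: False, p: True, r: False, n: False

  ¬((((¬n ∧ p) ∧ (r ∨ p)) → (q ∨ (¬q ∧ u)))) = True
    ((¬n ∧ p) ∧ (r ∨ p)) → (q ∨ (¬q ∧ u)) = False
      (¬n ∧ p) ∧ (r ∨ p) = True
        ¬n ∧ p = True
          ¬n = True
        r ∨ p = True
      q ∨ (¬q ∧ u) = False
        ¬q ∧ u = False
          ¬q = True
The formula evaluates to True.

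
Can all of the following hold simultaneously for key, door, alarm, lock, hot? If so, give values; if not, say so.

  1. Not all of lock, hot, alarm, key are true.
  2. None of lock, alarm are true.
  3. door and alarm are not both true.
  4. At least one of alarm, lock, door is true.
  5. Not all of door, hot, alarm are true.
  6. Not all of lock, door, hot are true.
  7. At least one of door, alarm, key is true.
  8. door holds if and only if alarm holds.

Case alarm = True:
  Constraint (2) is violated (alarm=T) — contradiction.
Case alarm = False:
  (2) forces lock = False.
  (4) with alarm=F, lock=F forces door = True.
  Constraint (8) is violated (door=T, alarm=F) — contradiction.
Both cases fail — unsatisfiable.

No satisfying assignment exists.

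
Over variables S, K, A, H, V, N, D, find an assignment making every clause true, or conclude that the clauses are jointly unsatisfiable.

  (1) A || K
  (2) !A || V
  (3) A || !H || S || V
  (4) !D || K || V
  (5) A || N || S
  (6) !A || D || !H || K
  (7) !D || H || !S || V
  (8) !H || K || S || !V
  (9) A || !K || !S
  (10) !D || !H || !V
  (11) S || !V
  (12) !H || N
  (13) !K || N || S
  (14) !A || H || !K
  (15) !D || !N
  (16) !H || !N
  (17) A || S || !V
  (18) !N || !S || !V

S = False, K = True, A = False, H = False, V = False, N = True, D = False

Set S = False.
  then (S || !V) forces V = False.
  then (!A || V) forces A = False.
  then (A || !H || S || V) forces H = False.
  then (A || N || S) forces N = True.
  then (!D || !N) forces D = False.
  then (A || K) forces K = True.
All clauses satisfied.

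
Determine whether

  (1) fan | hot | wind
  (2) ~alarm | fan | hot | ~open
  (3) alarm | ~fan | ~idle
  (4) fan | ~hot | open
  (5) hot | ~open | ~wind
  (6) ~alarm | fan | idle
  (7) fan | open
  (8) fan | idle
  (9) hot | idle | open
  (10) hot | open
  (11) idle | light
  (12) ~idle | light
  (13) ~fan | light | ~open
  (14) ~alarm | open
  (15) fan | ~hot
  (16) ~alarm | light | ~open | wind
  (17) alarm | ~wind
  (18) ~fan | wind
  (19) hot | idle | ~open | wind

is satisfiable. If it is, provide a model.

light: True; hot: True; fan: True; open: True; wind: True; alarm: True; idle: False

Try light = False:
  (idle | light) forces idle = True.
  clause (~idle | light) is falsified — backtrack.
So light = True.
Set hot = True.
  then (fan | ~hot) forces fan = True.
  then (~fan | wind) forces wind = True.
  then (alarm | ~wind) forces alarm = True.
  then (~alarm | open) forces open = True.
Set idle = False.
All clauses satisfied.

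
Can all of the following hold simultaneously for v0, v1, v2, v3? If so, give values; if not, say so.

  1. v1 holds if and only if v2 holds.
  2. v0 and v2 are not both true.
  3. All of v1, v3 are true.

v0 = False, v1 = True, v2 = True, v3 = True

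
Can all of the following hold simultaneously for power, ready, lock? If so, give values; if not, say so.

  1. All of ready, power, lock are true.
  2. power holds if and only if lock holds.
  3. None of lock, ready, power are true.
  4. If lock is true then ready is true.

Unsatisfiable — no assignment works.

Case power = True:
  Constraint (3) is violated (power=T) — contradiction.
Case power = False:
  Constraint (1) is violated (power=F) — contradiction.
Both cases fail — unsatisfiable.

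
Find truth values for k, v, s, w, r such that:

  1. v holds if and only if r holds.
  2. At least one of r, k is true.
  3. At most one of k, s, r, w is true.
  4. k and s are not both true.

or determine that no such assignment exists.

k=F, v=T, s=F, w=F, r=T

  (1) v=T, r=T — same ✓
  (2) {r, k}: 1 true — at least one ✓
  (3) {k, s, r, w}: 1 true — at most one ✓
  (4) k=F, s=F — not both ✓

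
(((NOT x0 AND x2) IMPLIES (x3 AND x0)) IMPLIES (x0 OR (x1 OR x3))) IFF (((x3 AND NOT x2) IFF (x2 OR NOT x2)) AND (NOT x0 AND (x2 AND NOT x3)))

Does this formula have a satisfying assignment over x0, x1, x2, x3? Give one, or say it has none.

x0 = False, x1 = False, x2 = False, x3 = False

  (((NOT x0 AND x2) IMPLIES (x3 AND x0)) IMPLIES (x0 OR (x1 OR x3))) IFF (((x3 AND NOT x2) IFF (x2 OR NOT x2)) AND (NOT x0 AND (x2 AND NOT x3))) = True
    ((NOT x0 AND x2) IMPLIES (x3 AND x0)) IMPLIES (x0 OR (x1 OR x3)) = False
      (NOT x0 AND x2) IMPLIES (x3 AND x0) = True
        NOT x0 AND x2 = False
          NOT x0 = True
        x3 AND x0 = False
      x0 OR (x1 OR x3) = False
        x1 OR x3 = False
    ((x3 AND NOT x2) IFF (x2 OR NOT x2)) AND (NOT x0 AND (x2 AND NOT x3)) = False
      (x3 AND NOT x2) IFF (x2 OR NOT x2) = False
        x3 AND NOT x2 = False
          NOT x2 = True
        x2 OR NOT x2 = True
          NOT x2 = True
      NOT x0 AND (x2 AND NOT x3) = False
        NOT x0 = True
        x2 AND NOT x3 = False
          NOT x3 = True
The formula evaluates to True.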